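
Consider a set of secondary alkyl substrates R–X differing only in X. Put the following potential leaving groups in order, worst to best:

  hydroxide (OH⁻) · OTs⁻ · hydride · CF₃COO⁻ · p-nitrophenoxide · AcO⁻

OTs⁻: pKₐ(p-CH₃C₆H₄SO₃H (TsOH)) ≈ -2.8
CF₃COO⁻: pKₐ(CF₃COOH) ≈ 0.2 — strongly electron-withdrawing CF₃ stabilises the carboxylate
AcO⁻: pKₐ(CH₃COOH) ≈ 4.8 — resonance-stabilised but still a weak base
p-nitrophenoxide: pKₐ(p-nitrophenol) ≈ 7.2
hydroxide (OH⁻): pKₐ(H₂O) ≈ 15.7
hydride: pKₐ(H₂) ≈ 36
The question asks for worst first, so the sequence is read in increasing leaving-group ability.

hydride < hydroxide (OH⁻) < p-nitrophenoxide < AcO⁻ < CF₃COO⁻ < OTs⁻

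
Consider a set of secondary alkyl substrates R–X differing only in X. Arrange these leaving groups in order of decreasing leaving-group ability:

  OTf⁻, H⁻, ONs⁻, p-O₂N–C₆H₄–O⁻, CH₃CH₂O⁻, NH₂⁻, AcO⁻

OTf⁻ > ONs⁻ > AcO⁻ > p-O₂N–C₆H₄–O⁻ > CH₃CH₂O⁻ > H⁻ > NH₂⁻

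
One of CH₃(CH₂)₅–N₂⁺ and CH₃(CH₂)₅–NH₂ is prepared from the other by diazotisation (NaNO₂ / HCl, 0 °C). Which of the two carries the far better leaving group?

CH₃(CH₂)₅–N₂⁺

From CH₃(CH₂)₅–NH₂ the departing group would be NH₂⁻ (pKₐ(NH₃) ≈ 38). Extremely strong base; never a leaving group.
From CH₃(CH₂)₅–N₂⁺ the leaving group is N₂ (no meaningful conjugate acid; N₂ departs as an exceptionally stable neutral molecule).
Diazotisation (NaNO₂ / HCl, 0 °C) works by generating a diazonium salt that expels N₂, making CH₃(CH₂)₅–N₂⁺ enormously more reactive.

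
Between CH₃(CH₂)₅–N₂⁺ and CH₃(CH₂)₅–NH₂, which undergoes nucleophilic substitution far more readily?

From CH₃(CH₂)₅–NH₂ the departing group would be NH₂⁻ (pKₐ(NH₃) ≈ 38). Extremely strong base; never a leaving group.
From CH₃(CH₂)₅–N₂⁺ the leaving group is N₂ (no meaningful conjugate acid; N₂ departs as an exceptionally stable neutral molecule).
(In practice CH₃(CH₂)₅–N₂⁺ is made from CH₃(CH₂)₅–NH₂ by diazotisation (NaNO₂ / HCl, 0 °C), generating a diazonium salt that expels N₂.)

CH₃(CH₂)₅–N₂⁺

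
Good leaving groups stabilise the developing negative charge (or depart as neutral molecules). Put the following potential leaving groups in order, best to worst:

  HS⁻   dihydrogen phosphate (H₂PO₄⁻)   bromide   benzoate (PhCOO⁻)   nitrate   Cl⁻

bromide: pKₐ(HBr) ≈ -9
Cl⁻: pKₐ(HCl) ≈ -7
nitrate: pKₐ(HNO₃) ≈ -1.3
dihydrogen phosphate (H₂PO₄⁻): pKₐ(H₃PO₄) ≈ 2.1
benzoate (PhCOO⁻): pKₐ(C₆H₅COOH) ≈ 4.2
HS⁻: pKₐ(H₂S) ≈ 7

bromide > Cl⁻ > nitrate > dihydrogen phosphate (H₂PO₄⁻) > benzoate (PhCOO⁻) > HS⁻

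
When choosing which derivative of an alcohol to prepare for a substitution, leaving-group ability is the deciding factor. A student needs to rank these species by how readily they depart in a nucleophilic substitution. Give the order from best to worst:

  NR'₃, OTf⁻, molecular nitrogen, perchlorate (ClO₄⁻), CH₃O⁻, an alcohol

Rank by basicity of the departing species: weakest base leaves most easily.
molecular nitrogen: no meaningful conjugate acid; N₂ departs as an exceptionally stable neutral molecule
OTf⁻: pKₐ(CF₃SO₃H (triflic acid)) ≈ -14
perchlorate (ClO₄⁻): pKₐ(HClO₄) ≈ -10
an alcohol: pKₐ(R'OH₂⁺) ≈ -2.4
NR'₃: pKₐ(R'₃NH⁺) ≈ 10.7
CH₃O⁻: pKₐ(CH₃OH) ≈ 15.5

molecular nitrogen > OTf⁻ > perchlorate (ClO₄⁻) > an alcohol > NR'₃ > CH₃O⁻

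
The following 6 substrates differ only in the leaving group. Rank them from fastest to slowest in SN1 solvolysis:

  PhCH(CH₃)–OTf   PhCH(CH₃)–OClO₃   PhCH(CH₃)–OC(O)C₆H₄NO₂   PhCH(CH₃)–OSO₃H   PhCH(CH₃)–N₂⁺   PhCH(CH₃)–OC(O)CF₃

PhCH(CH₃)–N₂⁺ > PhCH(CH₃)–OTf > PhCH(CH₃)–OClO₃ > PhCH(CH₃)–OSO₃H > PhCH(CH₃)–OC(O)CF₃ > PhCH(CH₃)–OC(O)C₆H₄NO₂

Same R in every case — rank the leaving groups.
Leaving-group ability tracks the stability of the departed species; conjugate-acid pKₐ is the usual yardstick (lower pKₐ → better LG).
PhCH(CH₃)–N₂⁺ loses N₂: no meaningful conjugate acid; N₂ departs as an exceptionally stable neutral molecule
PhCH(CH₃)–OTf loses OTf⁻: pKₐ(CF₃SO₃H (triflic acid)) ≈ -14
PhCH(CH₃)–OClO₃ loses ClO₄⁻: pKₐ(HClO₄) ≈ -10
PhCH(CH₃)–OSO₃H loses HSO₄⁻: pKₐ(H₂SO₄) ≈ -3
PhCH(CH₃)–OC(O)CF₃ loses CF₃COO⁻: pKₐ(CF₃COOH) ≈ 0.2
PhCH(CH₃)–OC(O)C₆H₄NO₂ loses p-O₂N–C₆H₄–COO⁻: pKₐ(p-nitrobenzoic acid) ≈ 3.4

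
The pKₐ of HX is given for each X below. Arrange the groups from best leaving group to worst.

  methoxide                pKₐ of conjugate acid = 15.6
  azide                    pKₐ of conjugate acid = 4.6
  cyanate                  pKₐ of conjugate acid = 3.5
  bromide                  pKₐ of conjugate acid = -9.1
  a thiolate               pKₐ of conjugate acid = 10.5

bromide > cyanate > azide > a thiolate > methoxide

Lower conjugate-acid pKₐ ⇒ weaker base ⇒ better leaving group.
Sorting by the given values: bromide (-9.1), cyanate (3.5), azide (4.6), a thiolate (10.5), methoxide (15.6).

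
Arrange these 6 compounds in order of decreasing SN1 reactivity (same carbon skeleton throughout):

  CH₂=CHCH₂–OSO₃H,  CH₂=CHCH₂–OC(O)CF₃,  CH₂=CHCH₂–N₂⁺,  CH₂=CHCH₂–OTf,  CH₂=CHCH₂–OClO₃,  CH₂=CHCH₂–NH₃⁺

CH₂=CHCH₂–N₂⁺ > CH₂=CHCH₂–OTf > CH₂=CHCH₂–OClO₃ > CH₂=CHCH₂–OSO₃H > CH₂=CHCH₂–OC(O)CF₃ > CH₂=CHCH₂–NH₃⁺

The skeletons are identical, so relative rate is governed entirely by leaving-group ability.
The more stable X⁻ (or X) is on its own — i.e. the weaker a base it is — the better a leaving group it makes.
CH₂=CHCH₂–N₂⁺ loses N₂: no meaningful conjugate acid; N₂ departs as an exceptionally stable neutral molecule
CH₂=CHCH₂–OTf loses OTf⁻: pKₐ(CF₃SO₃H (triflic acid)) ≈ -14
CH₂=CHCH₂–OClO₃ loses ClO₄⁻: pKₐ(HClO₄) ≈ -10
CH₂=CHCH₂–OSO₃H loses HSO₄⁻: pKₐ(H₂SO₄) ≈ -3
CH₂=CHCH₂–OC(O)CF₃ loses CF₃COO⁻: pKₐ(CF₃COOH) ≈ 0.2
CH₂=CHCH₂–NH₃⁺ loses NH₃: pKₐ(NH₄⁺) ≈ 9.2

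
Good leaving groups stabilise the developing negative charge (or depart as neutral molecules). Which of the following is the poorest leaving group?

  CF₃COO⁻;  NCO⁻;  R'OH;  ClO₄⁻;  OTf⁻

NCO⁻

A good leaving group is a weak base: the lower the pKₐ of its conjugate acid, the more readily it departs.
OTf⁻: pKₐ(CF₃SO₃H (triflic acid)) ≈ -14
ClO₄⁻: pKₐ(HClO₄) ≈ -10
R'OH: pKₐ(R'OH₂⁺) ≈ -2.4
CF₃COO⁻: pKₐ(CF₃COOH) ≈ 0.2
NCO⁻: pKₐ(HOCN) ≈ 3.5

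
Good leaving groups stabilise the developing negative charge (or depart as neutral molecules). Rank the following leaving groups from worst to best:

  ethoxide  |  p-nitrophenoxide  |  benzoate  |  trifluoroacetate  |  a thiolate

Rank by basicity of the departing species: weakest base leaves most easily.
trifluoroacetate: pKₐ(CF₃COOH) ≈ 0.2
benzoate: pKₐ(C₆H₅COOH) ≈ 4.2
p-nitrophenoxide: pKₐ(p-nitrophenol) ≈ 7.2
a thiolate: pKₐ(RSH (a thiol)) ≈ 10.5
ethoxide: pKₐ(CH₃CH₂OH) ≈ 16
The question asks for worst first, so the sequence is read in increasing leaving-group ability.

ethoxide < a thiolate < p-nitrophenoxide < benzoate < trifluoroacetate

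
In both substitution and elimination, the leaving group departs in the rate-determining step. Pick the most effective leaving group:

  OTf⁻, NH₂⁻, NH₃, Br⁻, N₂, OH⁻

N₂

A good leaving group is a weak base: the lower the pKₐ of its conjugate acid, the more readily it departs.
N₂: no meaningful conjugate acid; N₂ departs as an exceptionally stable neutral molecule
OTf⁻: pKₐ(CF₃SO₃H (triflic acid)) ≈ -14
Br⁻: pKₐ(HBr) ≈ -9
NH₃: pKₐ(NH₄⁺) ≈ 9.2
OH⁻: pKₐ(H₂O) ≈ 15.7
NH₂⁻: pKₐ(NH₃) ≈ 38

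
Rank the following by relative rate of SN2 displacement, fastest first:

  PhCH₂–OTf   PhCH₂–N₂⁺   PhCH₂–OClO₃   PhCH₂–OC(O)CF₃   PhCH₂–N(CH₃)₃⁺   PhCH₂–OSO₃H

PhCH₂–N₂⁺ > PhCH₂–OTf > PhCH₂–OClO₃ > PhCH₂–OSO₃H > PhCH₂–OC(O)CF₃ > PhCH₂–N(CH₃)₃⁺

Identical carbon frameworks mean the comparison reduces to leaving-group quality.
Leaving-group ability tracks the stability of the departed species; conjugate-acid pKₐ is the usual yardstick (lower pKₐ → better LG).
PhCH₂–N₂⁺ loses N₂: no meaningful conjugate acid; N₂ departs as an exceptionally stable neutral molecule
PhCH₂–OTf loses OTf⁻: pKₐ(CF₃SO₃H (triflic acid)) ≈ -14
PhCH₂–OClO₃ loses ClO₄⁻: pKₐ(HClO₄) ≈ -10
PhCH₂–OSO₃H loses HSO₄⁻: pKₐ(H₂SO₄) ≈ -3
PhCH₂–OC(O)CF₃ loses CF₃COO⁻: pKₐ(CF₃COOH) ≈ 0.2
PhCH₂–N(CH₃)₃⁺ loses NR'₃: pKₐ(R'₃NH⁺) ≈ 10.7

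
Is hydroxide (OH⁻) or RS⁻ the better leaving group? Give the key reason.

RS⁻

RS⁻ is the better leaving group.
pKₐ(RSH (a thiol)) ≈ 10.5 versus pKₐ(H₂O) ≈ 15.7: RS⁻ is the much weaker base.
Moderately basic; rarely leaves without activation.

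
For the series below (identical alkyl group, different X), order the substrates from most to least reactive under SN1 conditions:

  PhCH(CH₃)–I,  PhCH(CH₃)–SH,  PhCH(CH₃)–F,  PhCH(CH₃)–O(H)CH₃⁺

PhCH(CH₃)–I > PhCH(CH₃)–O(H)CH₃⁺ > PhCH(CH₃)–F > PhCH(CH₃)–SH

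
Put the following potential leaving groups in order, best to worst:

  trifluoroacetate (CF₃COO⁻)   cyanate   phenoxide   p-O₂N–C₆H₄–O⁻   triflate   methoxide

A good leaving group is a weak base: the lower the pKₐ of its conjugate acid, the more readily it departs.
triflate: pKₐ(CF₃SO₃H (triflic acid)) ≈ -14 — charge spread over three oxygens and a CF₃ group; the premier leaving group in synthesis
trifluoroacetate (CF₃COO⁻): pKₐ(CF₃COOH) ≈ 0.2 — strongly electron-withdrawing CF₃ stabilises the carboxylate
cyanate: pKₐ(HOCN) ≈ 3.5 — resonance between N and O
p-O₂N–C₆H₄–O⁻: pKₐ(p-nitrophenol) ≈ 7.2 — nitro group delocalises the charge; the classic chromogenic LG
phenoxide: pKₐ(C₆H₅OH (phenol)) ≈ 10
methoxide: pKₐ(CH₃OH) ≈ 15.5 — strong base; alkoxides do not leave unassisted

triflate > trifluoroacetate (CF₃COO⁻) > cyanate > p-O₂N–C₆H₄–O⁻ > phenoxide > methoxide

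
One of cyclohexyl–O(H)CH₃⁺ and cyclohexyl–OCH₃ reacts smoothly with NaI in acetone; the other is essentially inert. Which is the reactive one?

cyclohexyl–O(H)CH₃⁺

From cyclohexyl–OCH₃ the departing group would be CH₃O⁻ (pKₐ(CH₃OH) ≈ 15.5). Strong base; alkoxides do not leave unassisted.
From cyclohexyl–O(H)CH₃⁺ the leaving group is R'OH (pKₐ(R'OH₂⁺) ≈ -2.4). Neutral; leaves from a protonated ether (an oxonium ion, R–O(H)R'⁺).
(In practice cyclohexyl–O(H)CH₃⁺ is made from cyclohexyl–OCH₃ by protonation with concentrated HI, allowing neutral methanol, rather than methoxide, to depart.)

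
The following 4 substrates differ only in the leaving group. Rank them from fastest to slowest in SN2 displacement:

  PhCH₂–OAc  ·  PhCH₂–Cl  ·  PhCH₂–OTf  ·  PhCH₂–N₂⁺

Same R in every case — rank the leaving groups.
The more stable X⁻ (or X) is on its own — i.e. the weaker a base it is — the better a leaving group it makes.
PhCH₂–N₂⁺ loses N₂: no meaningful conjugate acid; N₂ departs as an exceptionally stable neutral molecule
PhCH₂–OTf loses OTf⁻: pKₐ(CF₃SO₃H (triflic acid)) ≈ -14
PhCH₂–Cl loses Cl⁻: pKₐ(HCl) ≈ -7
PhCH₂–OAc loses AcO⁻: pKₐ(CH₃COOH) ≈ 4.8

PhCH₂–N₂⁺ > PhCH₂–OTf > PhCH₂–Cl > PhCH₂–OAc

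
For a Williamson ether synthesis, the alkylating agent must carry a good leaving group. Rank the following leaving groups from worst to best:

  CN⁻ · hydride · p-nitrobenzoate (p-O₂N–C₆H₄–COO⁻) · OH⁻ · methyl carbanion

methyl carbanion < hydride < OH⁻ < CN⁻ < p-nitrobenzoate (p-O₂N–C₆H₄–COO⁻)

Leaving-group ability tracks the stability of the departed species; conjugate-acid pKₐ is the usual yardstick (lower pKₐ → better LG).
p-nitrobenzoate (p-O₂N–C₆H₄–COO⁻): pKₐ(p-nitrobenzoic acid) ≈ 3.4
CN⁻: pKₐ(HCN) ≈ 9.2
OH⁻: pKₐ(H₂O) ≈ 15.7
hydride: pKₐ(H₂) ≈ 36
methyl carbanion: pKₐ(CH₄) ≈ 48
Reversing gives the worst-to-best order requested.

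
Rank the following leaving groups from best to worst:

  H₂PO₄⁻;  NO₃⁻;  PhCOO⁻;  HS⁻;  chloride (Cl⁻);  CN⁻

chloride (Cl⁻) > NO₃⁻ > H₂PO₄⁻ > PhCOO⁻ > HS⁻ > CN⁻

Rank by basicity of the departing species: weakest base leaves most easily.
chloride (Cl⁻): pKₐ(HCl) ≈ -7 — moderately weak base
NO₃⁻: pKₐ(HNO₃) ≈ -1.3 — resonance-delocalised over three oxygens
H₂PO₄⁻: pKₐ(H₃PO₄) ≈ 2.1
PhCOO⁻: pKₐ(C₆H₅COOH) ≈ 4.2
HS⁻: pKₐ(H₂S) ≈ 7 — larger and more polarisable than the oxygen analogue
CN⁻: pKₐ(HCN) ≈ 9.2 — sp carbon stabilises the charge somewhat, but still a poor LG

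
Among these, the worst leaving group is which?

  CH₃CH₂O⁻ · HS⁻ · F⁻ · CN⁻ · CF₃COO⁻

Leaving-group ability tracks the stability of the departed species; conjugate-acid pKₐ is the usual yardstick (lower pKₐ → better LG).
CF₃COO⁻: pKₐ(CF₃COOH) ≈ 0.2
F⁻: pKₐ(HF) ≈ 3.2
HS⁻: pKₐ(H₂S) ≈ 7
CN⁻: pKₐ(HCN) ≈ 9.2
CH₃CH₂O⁻: pKₐ(CH₃CH₂OH) ≈ 16

CH₃CH₂O⁻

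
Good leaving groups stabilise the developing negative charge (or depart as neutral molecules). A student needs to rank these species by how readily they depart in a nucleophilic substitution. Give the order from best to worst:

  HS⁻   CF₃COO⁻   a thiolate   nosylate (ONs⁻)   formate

nosylate (ONs⁻) > CF₃COO⁻ > formate > HS⁻ > a thiolate

nosylate (ONs⁻): pKₐ(p-O₂NC₆H₄SO₃H) ≈ -3.5
CF₃COO⁻: pKₐ(CF₃COOH) ≈ 0.2 — strongly electron-withdrawing CF₃ stabilises the carboxylate
formate: pKₐ(HCOOH) ≈ 3.8
HS⁻: pKₐ(H₂S) ≈ 7 — larger and more polarisable than the oxygen analogue
a thiolate: pKₐ(RSH (a thiol)) ≈ 10.5 — moderately basic; rarely leaves without activation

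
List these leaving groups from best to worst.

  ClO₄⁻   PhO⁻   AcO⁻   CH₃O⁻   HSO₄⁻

Rank by basicity of the departing species: weakest base leaves most easily.
ClO₄⁻: pKₐ(HClO₄) ≈ -10 — extremely weak base; rarely used for safety reasons
HSO₄⁻: pKₐ(H₂SO₄) ≈ -3
AcO⁻: pKₐ(CH₃COOH) ≈ 4.8 — resonance-stabilised but still a weak base
PhO⁻: pKₐ(C₆H₅OH (phenol)) ≈ 10
CH₃O⁻: pKₐ(CH₃OH) ≈ 15.5 — strong base; alkoxides do not leave unassisted

ClO₄⁻ > HSO₄⁻ > AcO⁻ > PhO⁻ > CH₃O⁻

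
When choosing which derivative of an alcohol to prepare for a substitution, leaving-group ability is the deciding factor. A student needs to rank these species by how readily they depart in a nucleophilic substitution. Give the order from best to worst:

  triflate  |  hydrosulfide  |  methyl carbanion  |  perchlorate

triflate > perchlorate > hydrosulfide > methyl carbanion

triflate: pKₐ(CF₃SO₃H (triflic acid)) ≈ -14
perchlorate: pKₐ(HClO₄) ≈ -10
hydrosulfide: pKₐ(H₂S) ≈ 7
methyl carbanion: pKₐ(CH₄) ≈ 48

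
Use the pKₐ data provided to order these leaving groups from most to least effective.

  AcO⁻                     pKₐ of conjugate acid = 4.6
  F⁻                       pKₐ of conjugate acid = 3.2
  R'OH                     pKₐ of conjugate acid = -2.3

R'OH > F⁻ > AcO⁻

Lower conjugate-acid pKₐ ⇒ weaker base ⇒ better leaving group.
Sorting by the given values: R'OH (-2.3), F⁻ (3.2), AcO⁻ (4.6).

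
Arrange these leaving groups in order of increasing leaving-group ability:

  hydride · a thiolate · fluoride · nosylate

hydride < a thiolate < fluoride < nosylate

Leaving-group ability tracks the stability of the departed species; conjugate-acid pKₐ is the usual yardstick (lower pKₐ → better LG).
nosylate: pKₐ(p-O₂NC₆H₄SO₃H) ≈ -3.5
fluoride: pKₐ(HF) ≈ 3.2
a thiolate: pKₐ(RSH (a thiol)) ≈ 10.5
hydride: pKₐ(H₂) ≈ 36
Listed from poorest to best leaving group as asked.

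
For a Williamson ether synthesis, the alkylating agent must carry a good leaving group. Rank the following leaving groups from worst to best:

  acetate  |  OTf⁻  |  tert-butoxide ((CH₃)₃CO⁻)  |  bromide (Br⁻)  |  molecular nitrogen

tert-butoxide ((CH₃)₃CO⁻) < acetate < bromide (Br⁻) < OTf⁻ < molecular nitrogen

The more stable X⁻ (or X) is on its own — i.e. the weaker a base it is — the better a leaving group it makes.
molecular nitrogen: no meaningful conjugate acid; N₂ departs as an exceptionally stable neutral molecule
OTf⁻: pKₐ(CF₃SO₃H (triflic acid)) ≈ -14
bromide (Br⁻): pKₐ(HBr) ≈ -9
acetate: pKₐ(CH₃COOH) ≈ 4.8
tert-butoxide ((CH₃)₃CO⁻): pKₐ(t-BuOH) ≈ 18
The question asks for worst first, so the sequence is read in increasing leaving-group ability.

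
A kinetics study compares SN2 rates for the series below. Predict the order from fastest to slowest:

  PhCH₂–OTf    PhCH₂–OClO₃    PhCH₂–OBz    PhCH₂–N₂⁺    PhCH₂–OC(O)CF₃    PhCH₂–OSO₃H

With the same alkyl group throughout, only the leaving group differentiates the rates.
The more stable X⁻ (or X) is on its own — i.e. the weaker a base it is — the better a leaving group it makes.
PhCH₂–N₂⁺ loses N₂: no meaningful conjugate acid; N₂ departs as an exceptionally stable neutral molecule
PhCH₂–OTf loses OTf⁻: pKₐ(CF₃SO₃H (triflic acid)) ≈ -14
PhCH₂–OClO₃ loses ClO₄⁻: pKₐ(HClO₄) ≈ -10
PhCH₂–OSO₃H loses HSO₄⁻: pKₐ(H₂SO₄) ≈ -3
PhCH₂–OC(O)CF₃ loses CF₃COO⁻: pKₐ(CF₃COOH) ≈ 0.2
PhCH₂–OBz loses PhCOO⁻: pKₐ(C₆H₅COOH) ≈ 4.2

PhCH₂–N₂⁺ > PhCH₂–OTf > PhCH₂–OClO₃ > PhCH₂–OSO₃H > PhCH₂–OC(O)CF₃ > PhCH₂–OBz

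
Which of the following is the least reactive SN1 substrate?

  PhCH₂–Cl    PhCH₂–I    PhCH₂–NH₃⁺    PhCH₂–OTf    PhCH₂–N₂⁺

Identical carbon frameworks mean the comparison reduces to leaving-group quality.
Rank by basicity of the departing species: weakest base leaves most easily.
PhCH₂–N₂⁺ loses N₂: no meaningful conjugate acid; N₂ departs as an exceptionally stable neutral molecule
PhCH₂–OTf loses OTf⁻: pKₐ(CF₃SO₃H (triflic acid)) ≈ -14
PhCH₂–I loses I⁻: pKₐ(HI) ≈ -10
PhCH₂–Cl loses Cl⁻: pKₐ(HCl) ≈ -7
PhCH₂–NH₃⁺ loses NH₃: pKₐ(NH₄⁺) ≈ 9.2

PhCH₂–NH₃⁺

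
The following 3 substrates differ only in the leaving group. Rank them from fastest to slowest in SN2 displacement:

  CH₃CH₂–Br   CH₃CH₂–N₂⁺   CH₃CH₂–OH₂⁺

CH₃CH₂–N₂⁺ > CH₃CH₂–Br > CH₃CH₂–OH₂⁺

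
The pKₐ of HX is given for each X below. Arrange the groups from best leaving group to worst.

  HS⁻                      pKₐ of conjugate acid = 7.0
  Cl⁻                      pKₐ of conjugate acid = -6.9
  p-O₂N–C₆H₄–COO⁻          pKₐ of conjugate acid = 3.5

Cl⁻ > p-O₂N–C₆H₄–COO⁻ > HS⁻

Lower conjugate-acid pKₐ ⇒ weaker base ⇒ better leaving group.
Sorting by the given values: Cl⁻ (-6.9), p-O₂N–C₆H₄–COO⁻ (3.5), HS⁻ (7.0).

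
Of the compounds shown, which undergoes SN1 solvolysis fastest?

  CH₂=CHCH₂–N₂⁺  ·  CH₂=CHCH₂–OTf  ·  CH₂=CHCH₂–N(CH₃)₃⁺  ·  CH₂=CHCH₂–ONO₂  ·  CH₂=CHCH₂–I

Same R in every case — rank the leaving groups.
Leaving-group ability tracks the stability of the departed species; conjugate-acid pKₐ is the usual yardstick (lower pKₐ → better LG).
CH₂=CHCH₂–N₂⁺ loses N₂: no meaningful conjugate acid; N₂ departs as an exceptionally stable neutral molecule
CH₂=CHCH₂–OTf loses OTf⁻: pKₐ(CF₃SO₃H (triflic acid)) ≈ -14
CH₂=CHCH₂–I loses I⁻: pKₐ(HI) ≈ -10
CH₂=CHCH₂–ONO₂ loses NO₃⁻: pKₐ(HNO₃) ≈ -1.3
CH₂=CHCH₂–N(CH₃)₃⁺ loses NR'₃: pKₐ(R'₃NH⁺) ≈ 10.7

CH₂=CHCH₂–N₂⁺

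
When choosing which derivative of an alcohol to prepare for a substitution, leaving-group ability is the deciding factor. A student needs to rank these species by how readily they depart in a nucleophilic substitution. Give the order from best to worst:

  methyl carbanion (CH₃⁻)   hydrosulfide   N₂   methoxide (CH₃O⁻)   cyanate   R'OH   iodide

N₂ > iodide > R'OH > cyanate > hydrosulfide > methoxide (CH₃O⁻) > methyl carbanion (CH₃⁻)

N₂: no meaningful conjugate acid; N₂ departs as an exceptionally stable neutral molecule
iodide: pKₐ(HI) ≈ -10 — large, highly polarisable; very weak base
R'OH: pKₐ(R'OH₂⁺) ≈ -2.4
cyanate: pKₐ(HOCN) ≈ 3.5
hydrosulfide: pKₐ(H₂S) ≈ 7
methoxide (CH₃O⁻): pKₐ(CH₃OH) ≈ 15.5 — strong base; alkoxides do not leave unassisted
methyl carbanion (CH₃⁻): pKₐ(CH₄) ≈ 48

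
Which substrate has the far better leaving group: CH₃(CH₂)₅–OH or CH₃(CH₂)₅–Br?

From CH₃(CH₂)₅–OH the departing group would be OH⁻ (pKₐ(H₂O) ≈ 15.7). Strong base; essentially never leaves without prior activation.
From CH₃(CH₂)₅–Br the leaving group is Br⁻ (pKₐ(HBr) ≈ -9). Weak base; good leaving group.
(In practice CH₃(CH₂)₅–Br is made from CH₃(CH₂)₅–OH by treatment with PBr₃, replacing the hydroxyl with bromide.)

CH₃(CH₂)₅–Br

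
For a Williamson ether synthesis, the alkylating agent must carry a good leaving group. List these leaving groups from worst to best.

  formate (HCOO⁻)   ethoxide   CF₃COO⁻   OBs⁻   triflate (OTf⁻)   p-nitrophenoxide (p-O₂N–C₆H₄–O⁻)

A good leaving group is a weak base: the lower the pKₐ of its conjugate acid, the more readily it departs.
triflate (OTf⁻): pKₐ(CF₃SO₃H (triflic acid)) ≈ -14
OBs⁻: pKₐ(p-BrC₆H₄SO₃H) ≈ -2.8
CF₃COO⁻: pKₐ(CF₃COOH) ≈ 0.2
formate (HCOO⁻): pKₐ(HCOOH) ≈ 3.8
p-nitrophenoxide (p-O₂N–C₆H₄–O⁻): pKₐ(p-nitrophenol) ≈ 7.2
ethoxide: pKₐ(CH₃CH₂OH) ≈ 16
The question asks for worst first, so the sequence is read in increasing leaving-group ability.

ethoxide < p-nitrophenoxide (p-O₂N–C₆H₄–O⁻) < formate (HCOO⁻) < CF₃COO⁻ < OBs⁻ < triflate (OTf⁻)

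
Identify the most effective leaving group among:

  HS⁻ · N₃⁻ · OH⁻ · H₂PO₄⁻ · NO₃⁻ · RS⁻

NO₃⁻

Rank by basicity of the departing species: weakest base leaves most easily.
NO₃⁻: pKₐ(HNO₃) ≈ -1.3
H₂PO₄⁻: pKₐ(H₃PO₄) ≈ 2.1
N₃⁻: pKₐ(HN₃) ≈ 4.7
HS⁻: pKₐ(H₂S) ≈ 7
RS⁻: pKₐ(RSH (a thiol)) ≈ 10.5
OH⁻: pKₐ(H₂O) ≈ 15.7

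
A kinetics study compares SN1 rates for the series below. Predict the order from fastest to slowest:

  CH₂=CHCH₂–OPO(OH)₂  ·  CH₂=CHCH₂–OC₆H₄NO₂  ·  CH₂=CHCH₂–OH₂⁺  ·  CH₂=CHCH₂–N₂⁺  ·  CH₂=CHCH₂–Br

CH₂=CHCH₂–N₂⁺ > CH₂=CHCH₂–Br > CH₂=CHCH₂–OH₂⁺ > CH₂=CHCH₂–OPO(OH)₂ > CH₂=CHCH₂–OC₆H₄NO₂

With the same alkyl group throughout, only the leaving group differentiates the rates.
A good leaving group is a weak base: the lower the pKₐ of its conjugate acid, the more readily it departs.
CH₂=CHCH₂–N₂⁺ loses N₂: no meaningful conjugate acid; N₂ departs as an exceptionally stable neutral molecule
CH₂=CHCH₂–Br loses Br⁻: pKₐ(HBr) ≈ -9
CH₂=CHCH₂–OH₂⁺ loses H₂O: pKₐ(H₃O⁺) ≈ -1.7
CH₂=CHCH₂–OPO(OH)₂ loses H₂PO₄⁻: pKₐ(H₃PO₄) ≈ 2.1
CH₂=CHCH₂–OC₆H₄NO₂ loses p-O₂N–C₆H₄–O⁻: pKₐ(p-nitrophenol) ≈ 7.2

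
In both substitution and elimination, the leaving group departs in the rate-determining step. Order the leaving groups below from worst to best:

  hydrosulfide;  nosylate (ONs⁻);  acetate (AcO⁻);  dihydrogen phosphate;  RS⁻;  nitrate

nosylate (ONs⁻): pKₐ(p-O₂NC₆H₄SO₃H) ≈ -3.5 — p-nitro group further stabilises the sulfonate
nitrate: pKₐ(HNO₃) ≈ -1.3 — resonance-delocalised over three oxygens
dihydrogen phosphate: pKₐ(H₃PO₄) ≈ 2.1
acetate (AcO⁻): pKₐ(CH₃COOH) ≈ 4.8 — resonance-stabilised but still a weak base
hydrosulfide: pKₐ(H₂S) ≈ 7 — larger and more polarisable than the oxygen analogue
RS⁻: pKₐ(RSH (a thiol)) ≈ 10.5 — moderately basic; rarely leaves without activation
Reversing gives the worst-to-best order requested.

RS⁻ < hydrosulfide < acetate (AcO⁻) < dihydrogen phosphate < nitrate < nosylate (ONs⁻)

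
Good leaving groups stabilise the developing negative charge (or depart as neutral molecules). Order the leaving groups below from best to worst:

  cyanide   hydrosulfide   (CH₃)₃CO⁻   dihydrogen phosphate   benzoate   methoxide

dihydrogen phosphate > benzoate > hydrosulfide > cyanide > methoxide > (CH₃)₃CO⁻

Rank by basicity of the departing species: weakest base leaves most easily.
dihydrogen phosphate: pKₐ(H₃PO₄) ≈ 2.1 — moderate base; biological leaving group after further activation
benzoate: pKₐ(C₆H₅COOH) ≈ 4.2
hydrosulfide: pKₐ(H₂S) ≈ 7
cyanide: pKₐ(HCN) ≈ 9.2
methoxide: pKₐ(CH₃OH) ≈ 15.5 — strong base; alkoxides do not leave unassisted
(CH₃)₃CO⁻: pKₐ(t-BuOH) ≈ 18 — bulky, strongly basic alkoxide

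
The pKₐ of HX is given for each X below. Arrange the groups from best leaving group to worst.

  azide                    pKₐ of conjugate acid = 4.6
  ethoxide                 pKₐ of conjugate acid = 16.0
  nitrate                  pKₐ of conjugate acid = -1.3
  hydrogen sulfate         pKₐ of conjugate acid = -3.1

hydrogen sulfate > nitrate > azide > ethoxide

Lower conjugate-acid pKₐ ⇒ weaker base ⇒ better leaving group.
Sorting by the given values: hydrogen sulfate (-3.1), nitrate (-1.3), azide (4.6), ethoxide (16.0).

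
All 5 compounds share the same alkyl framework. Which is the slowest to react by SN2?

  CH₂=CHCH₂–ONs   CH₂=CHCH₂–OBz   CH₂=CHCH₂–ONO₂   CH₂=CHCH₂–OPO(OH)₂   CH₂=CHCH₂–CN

With the same alkyl group throughout, only the leaving group differentiates the rates.
A good leaving group is a weak base: the lower the pKₐ of its conjugate acid, the more readily it departs.
CH₂=CHCH₂–ONs loses ONs⁻: pKₐ(p-O₂NC₆H₄SO₃H) ≈ -3.5
CH₂=CHCH₂–ONO₂ loses NO₃⁻: pKₐ(HNO₃) ≈ -1.3
CH₂=CHCH₂–OPO(OH)₂ loses H₂PO₄⁻: pKₐ(H₃PO₄) ≈ 2.1
CH₂=CHCH₂–OBz loses PhCOO⁻: pKₐ(C₆H₅COOH) ≈ 4.2
CH₂=CHCH₂–CN loses CN⁻: pKₐ(HCN) ≈ 9.2

CH₂=CHCH₂–CN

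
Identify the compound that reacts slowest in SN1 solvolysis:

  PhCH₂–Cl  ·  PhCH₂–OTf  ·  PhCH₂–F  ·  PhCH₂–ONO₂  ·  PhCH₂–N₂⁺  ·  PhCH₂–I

The skeletons are identical, so relative rate is governed entirely by leaving-group ability.
A good leaving group is a weak base: the lower the pKₐ of its conjugate acid, the more readily it departs.
PhCH₂–N₂⁺ loses N₂: no meaningful conjugate acid; N₂ departs as an exceptionally stable neutral molecule
PhCH₂–OTf loses OTf⁻: pKₐ(CF₃SO₃H (triflic acid)) ≈ -14
PhCH₂–I loses I⁻: pKₐ(HI) ≈ -10
PhCH₂–Cl loses Cl⁻: pKₐ(HCl) ≈ -7
PhCH₂–ONO₂ loses NO₃⁻: pKₐ(HNO₃) ≈ -1.3
PhCH₂–F loses F⁻: pKₐ(HF) ≈ 3.2

PhCH₂–F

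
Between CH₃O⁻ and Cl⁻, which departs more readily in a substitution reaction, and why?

Cl⁻

Cl⁻ is the better leaving group.
pKₐ(HCl) ≈ -7 versus pKₐ(CH₃OH) ≈ 15.5: Cl⁻ is the much weaker base.
Moderately weak base.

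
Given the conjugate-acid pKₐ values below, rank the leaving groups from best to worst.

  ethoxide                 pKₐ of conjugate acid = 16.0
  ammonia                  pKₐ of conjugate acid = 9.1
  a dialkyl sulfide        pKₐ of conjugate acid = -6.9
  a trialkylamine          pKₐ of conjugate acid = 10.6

a dialkyl sulfide > ammonia > a trialkylamine > ethoxide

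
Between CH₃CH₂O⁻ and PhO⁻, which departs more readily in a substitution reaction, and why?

PhO⁻

PhO⁻ is the better leaving group.
pKₐ(C₆H₅OH (phenol)) ≈ 10 versus pKₐ(CH₃CH₂OH) ≈ 16: PhO⁻ is the much weaker base.
Resonance into the ring helps, but still a poor LG.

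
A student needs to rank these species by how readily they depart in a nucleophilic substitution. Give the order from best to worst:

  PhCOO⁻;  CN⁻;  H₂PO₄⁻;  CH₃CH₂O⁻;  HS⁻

A good leaving group is a weak base: the lower the pKₐ of its conjugate acid, the more readily it departs.
H₂PO₄⁻: pKₐ(H₃PO₄) ≈ 2.1
PhCOO⁻: pKₐ(C₆H₅COOH) ≈ 4.2
HS⁻: pKₐ(H₂S) ≈ 7
CN⁻: pKₐ(HCN) ≈ 9.2 — sp carbon stabilises the charge somewhat, but still a poor LG
CH₃CH₂O⁻: pKₐ(CH₃CH₂OH) ≈ 16

H₂PO₄⁻ > PhCOO⁻ > HS⁻ > CN⁻ > CH₃CH₂O⁻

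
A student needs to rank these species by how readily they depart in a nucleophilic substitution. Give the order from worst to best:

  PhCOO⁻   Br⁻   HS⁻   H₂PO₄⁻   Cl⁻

HS⁻ < PhCOO⁻ < H₂PO₄⁻ < Cl⁻ < Br⁻

Leaving-group ability tracks the stability of the departed species; conjugate-acid pKₐ is the usual yardstick (lower pKₐ → better LG).
Br⁻: pKₐ(HBr) ≈ -9
Cl⁻: pKₐ(HCl) ≈ -7
H₂PO₄⁻: pKₐ(H₃PO₄) ≈ 2.1
PhCOO⁻: pKₐ(C₆H₅COOH) ≈ 4.2
HS⁻: pKₐ(H₂S) ≈ 7
The question asks for worst first, so the sequence is read in increasing leaving-group ability.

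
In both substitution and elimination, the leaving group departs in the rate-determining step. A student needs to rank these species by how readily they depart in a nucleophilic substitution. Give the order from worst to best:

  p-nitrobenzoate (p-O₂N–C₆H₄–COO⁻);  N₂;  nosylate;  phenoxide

phenoxide < p-nitrobenzoate (p-O₂N–C₆H₄–COO⁻) < nosylate < N₂

A good leaving group is a weak base: the lower the pKₐ of its conjugate acid, the more readily it departs.
N₂: no meaningful conjugate acid; N₂ departs as an exceptionally stable neutral molecule
nosylate: pKₐ(p-O₂NC₆H₄SO₃H) ≈ -3.5
p-nitrobenzoate (p-O₂N–C₆H₄–COO⁻): pKₐ(p-nitrobenzoic acid) ≈ 3.4
phenoxide: pKₐ(C₆H₅OH (phenol)) ≈ 10
Listed from poorest to best leaving group as asked.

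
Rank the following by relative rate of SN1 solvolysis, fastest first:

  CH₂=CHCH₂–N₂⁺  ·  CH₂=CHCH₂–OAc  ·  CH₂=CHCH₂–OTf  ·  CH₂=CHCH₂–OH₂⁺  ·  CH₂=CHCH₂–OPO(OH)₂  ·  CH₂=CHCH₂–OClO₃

Same R in every case — rank the leaving groups.
Leaving-group ability tracks the stability of the departed species; conjugate-acid pKₐ is the usual yardstick (lower pKₐ → better LG).
CH₂=CHCH₂–N₂⁺ loses N₂: no meaningful conjugate acid; N₂ departs as an exceptionally stable neutral molecule
CH₂=CHCH₂–OTf loses OTf⁻: pKₐ(CF₃SO₃H (triflic acid)) ≈ -14
CH₂=CHCH₂–OClO₃ loses ClO₄⁻: pKₐ(HClO₄) ≈ -10
CH₂=CHCH₂–OH₂⁺ loses H₂O: pKₐ(H₃O⁺) ≈ -1.7
CH₂=CHCH₂–OPO(OH)₂ loses H₂PO₄⁻: pKₐ(H₃PO₄) ≈ 2.1
CH₂=CHCH₂–OAc loses AcO⁻: pKₐ(CH₃COOH) ≈ 4.8

CH₂=CHCH₂–N₂⁺ > CH₂=CHCH₂–OTf > CH₂=CHCH₂–OClO₃ > CH₂=CHCH₂–OH₂⁺ > CH₂=CHCH₂–OPO(OH)₂ > CH₂=CHCH₂–OAc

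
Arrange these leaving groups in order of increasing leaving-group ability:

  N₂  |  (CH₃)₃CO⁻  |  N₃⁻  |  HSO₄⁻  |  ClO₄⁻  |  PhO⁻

(CH₃)₃CO⁻ < PhO⁻ < N₃⁻ < HSO₄⁻ < ClO₄⁻ < N₂

The more stable X⁻ (or X) is on its own — i.e. the weaker a base it is — the better a leaving group it makes.
N₂: no meaningful conjugate acid; N₂ departs as an exceptionally stable neutral molecule
ClO₄⁻: pKₐ(HClO₄) ≈ -10
HSO₄⁻: pKₐ(H₂SO₄) ≈ -3 — conjugate base of a strong mineral acid
N₃⁻: pKₐ(HN₃) ≈ 4.7
PhO⁻: pKₐ(C₆H₅OH (phenol)) ≈ 10 — resonance into the ring helps, but still a poor LG
(CH₃)₃CO⁻: pKₐ(t-BuOH) ≈ 18
The question asks for worst first, so the sequence is read in increasing leaving-group ability.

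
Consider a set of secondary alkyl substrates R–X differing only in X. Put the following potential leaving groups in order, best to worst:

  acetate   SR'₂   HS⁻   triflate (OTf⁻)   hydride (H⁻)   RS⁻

Rank by basicity of the departing species: weakest base leaves most easily.
triflate (OTf⁻): pKₐ(CF₃SO₃H (triflic acid)) ≈ -14
SR'₂: pKₐ(R'₂SH⁺) ≈ -7
acetate: pKₐ(CH₃COOH) ≈ 4.8
HS⁻: pKₐ(H₂S) ≈ 7
RS⁻: pKₐ(RSH (a thiol)) ≈ 10.5
hydride (H⁻): pKₐ(H₂) ≈ 36

triflate (OTf⁻) > SR'₂ > acetate > HS⁻ > RS⁻ > hydride (H⁻)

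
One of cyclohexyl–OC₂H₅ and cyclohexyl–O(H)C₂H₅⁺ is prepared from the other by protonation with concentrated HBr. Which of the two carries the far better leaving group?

From cyclohexyl–OC₂H₅ the departing group would be CH₃CH₂O⁻ (pKₐ(CH₃CH₂OH) ≈ 16). Strong base; alkoxides do not leave unassisted.
From cyclohexyl–O(H)C₂H₅⁺ the leaving group is R'OH (pKₐ(R'OH₂⁺) ≈ -2.4). Neutral; leaves from a protonated ether (an oxonium ion, R–O(H)R'⁺).
Protonation with concentrated HBr works by allowing neutral ethanol, rather than ethoxide, to depart, making cyclohexyl–O(H)C₂H₅⁺ enormously more reactive.

cyclohexyl–O(H)C₂H₅⁺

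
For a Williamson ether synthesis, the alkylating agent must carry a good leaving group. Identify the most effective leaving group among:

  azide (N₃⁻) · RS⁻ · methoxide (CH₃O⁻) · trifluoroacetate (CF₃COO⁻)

trifluoroacetate (CF₃COO⁻)

Leaving-group ability tracks the stability of the departed species; conjugate-acid pKₐ is the usual yardstick (lower pKₐ → better LG).
trifluoroacetate (CF₃COO⁻): pKₐ(CF₃COOH) ≈ 0.2
azide (N₃⁻): pKₐ(HN₃) ≈ 4.7
RS⁻: pKₐ(RSH (a thiol)) ≈ 10.5
methoxide (CH₃O⁻): pKₐ(CH₃OH) ≈ 15.5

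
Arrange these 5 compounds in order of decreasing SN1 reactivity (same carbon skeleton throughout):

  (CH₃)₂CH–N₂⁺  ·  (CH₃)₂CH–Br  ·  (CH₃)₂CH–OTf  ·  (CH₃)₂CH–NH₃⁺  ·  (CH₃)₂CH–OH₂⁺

(CH₃)₂CH–N₂⁺ > (CH₃)₂CH–OTf > (CH₃)₂CH–Br > (CH₃)₂CH–OH₂⁺ > (CH₃)₂CH–NH₃⁺

Identical carbon frameworks mean the comparison reduces to leaving-group quality.
Rank by basicity of the departing species: weakest base leaves most easily.
(CH₃)₂CH–N₂⁺ loses N₂: no meaningful conjugate acid; N₂ departs as an exceptionally stable neutral molecule
(CH₃)₂CH–OTf loses OTf⁻: pKₐ(CF₃SO₃H (triflic acid)) ≈ -14
(CH₃)₂CH–Br loses Br⁻: pKₐ(HBr) ≈ -9
(CH₃)₂CH–OH₂⁺ loses H₂O: pKₐ(H₃O⁺) ≈ -1.7
(CH₃)₂CH–NH₃⁺ loses NH₃: pKₐ(NH₄⁺) ≈ 9.2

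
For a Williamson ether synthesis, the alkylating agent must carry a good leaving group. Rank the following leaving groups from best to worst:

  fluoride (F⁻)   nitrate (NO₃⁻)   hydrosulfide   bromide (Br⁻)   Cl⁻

Rank by basicity of the departing species: weakest base leaves most easily.
bromide (Br⁻): pKₐ(HBr) ≈ -9 — weak base; good leaving group
Cl⁻: pKₐ(HCl) ≈ -7
nitrate (NO₃⁻): pKₐ(HNO₃) ≈ -1.3 — resonance-delocalised over three oxygens
fluoride (F⁻): pKₐ(HF) ≈ 3.2
hydrosulfide: pKₐ(H₂S) ≈ 7

bromide (Br⁻) > Cl⁻ > nitrate (NO₃⁻) > fluoride (F⁻) > hydrosulfide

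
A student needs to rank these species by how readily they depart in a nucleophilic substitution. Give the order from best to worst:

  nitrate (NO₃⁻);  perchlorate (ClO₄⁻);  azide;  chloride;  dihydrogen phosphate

perchlorate (ClO₄⁻) > chloride > nitrate (NO₃⁻) > dihydrogen phosphate > azide

perchlorate (ClO₄⁻): pKₐ(HClO₄) ≈ -10
chloride: pKₐ(HCl) ≈ -7
nitrate (NO₃⁻): pKₐ(HNO₃) ≈ -1.3
dihydrogen phosphate: pKₐ(H₃PO₄) ≈ 2.1
azide: pKₐ(HN₃) ≈ 4.7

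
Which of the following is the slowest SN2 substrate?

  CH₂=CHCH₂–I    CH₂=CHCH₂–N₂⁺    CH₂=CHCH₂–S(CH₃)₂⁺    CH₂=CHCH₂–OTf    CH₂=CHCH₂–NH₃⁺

CH₂=CHCH₂–NH₃⁺

With the same alkyl group throughout, only the leaving group differentiates the rates.
A good leaving group is a weak base: the lower the pKₐ of its conjugate acid, the more readily it departs.
CH₂=CHCH₂–N₂⁺ loses N₂: no meaningful conjugate acid; N₂ departs as an exceptionally stable neutral molecule
CH₂=CHCH₂–OTf loses OTf⁻: pKₐ(CF₃SO₃H (triflic acid)) ≈ -14
CH₂=CHCH₂–I loses I⁻: pKₐ(HI) ≈ -10
CH₂=CHCH₂–S(CH₃)₂⁺ loses SR'₂: pKₐ(R'₂SH⁺) ≈ -7
CH₂=CHCH₂–NH₃⁺ loses NH₃: pKₐ(NH₄⁺) ≈ 9.2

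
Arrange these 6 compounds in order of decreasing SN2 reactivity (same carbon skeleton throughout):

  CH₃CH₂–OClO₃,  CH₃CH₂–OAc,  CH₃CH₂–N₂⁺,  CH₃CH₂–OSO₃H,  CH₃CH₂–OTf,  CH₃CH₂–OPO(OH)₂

CH₃CH₂–N₂⁺ > CH₃CH₂–OTf > CH₃CH₂–OClO₃ > CH₃CH₂–OSO₃H > CH₃CH₂–OPO(OH)₂ > CH₃CH₂–OAc

Same R in every case — rank the leaving groups.
A good leaving group is a weak base: the lower the pKₐ of its conjugate acid, the more readily it departs.
CH₃CH₂–N₂⁺ loses N₂: no meaningful conjugate acid; N₂ departs as an exceptionally stable neutral molecule
CH₃CH₂–OTf loses OTf⁻: pKₐ(CF₃SO₃H (triflic acid)) ≈ -14
CH₃CH₂–OClO₃ loses ClO₄⁻: pKₐ(HClO₄) ≈ -10
CH₃CH₂–OSO₃H loses HSO₄⁻: pKₐ(H₂SO₄) ≈ -3
CH₃CH₂–OPO(OH)₂ loses H₂PO₄⁻: pKₐ(H₃PO₄) ≈ 2.1
CH₃CH₂–OAc loses AcO⁻: pKₐ(CH₃COOH) ≈ 4.8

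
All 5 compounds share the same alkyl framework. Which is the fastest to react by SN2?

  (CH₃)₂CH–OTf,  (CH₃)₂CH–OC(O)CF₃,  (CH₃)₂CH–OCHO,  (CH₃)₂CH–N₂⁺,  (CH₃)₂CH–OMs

With the same alkyl group throughout, only the leaving group differentiates the rates.
The more stable X⁻ (or X) is on its own — i.e. the weaker a base it is — the better a leaving group it makes.
(CH₃)₂CH–N₂⁺ loses N₂: no meaningful conjugate acid; N₂ departs as an exceptionally stable neutral molecule
(CH₃)₂CH–OTf loses OTf⁻: pKₐ(CF₃SO₃H (triflic acid)) ≈ -14
(CH₃)₂CH–OMs loses OMs⁻: pKₐ(CH₃SO₃H (MsOH)) ≈ -1.9
(CH₃)₂CH–OC(O)CF₃ loses CF₃COO⁻: pKₐ(CF₃COOH) ≈ 0.2
(CH₃)₂CH–OCHO loses HCOO⁻: pKₐ(HCOOH) ≈ 3.8

(CH₃)₂CH–N₂⁺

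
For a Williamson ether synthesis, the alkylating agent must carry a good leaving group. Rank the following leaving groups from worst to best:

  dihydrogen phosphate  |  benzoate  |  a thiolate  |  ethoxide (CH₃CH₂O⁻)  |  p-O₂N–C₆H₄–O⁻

ethoxide (CH₃CH₂O⁻) < a thiolate < p-O₂N–C₆H₄–O⁻ < benzoate < dihydrogen phosphate

Leaving-group ability tracks the stability of the departed species; conjugate-acid pKₐ is the usual yardstick (lower pKₐ → better LG).
dihydrogen phosphate: pKₐ(H₃PO₄) ≈ 2.1
benzoate: pKₐ(C₆H₅COOH) ≈ 4.2
p-O₂N–C₆H₄–O⁻: pKₐ(p-nitrophenol) ≈ 7.2
a thiolate: pKₐ(RSH (a thiol)) ≈ 10.5
ethoxide (CH₃CH₂O⁻): pKₐ(CH₃CH₂OH) ≈ 16
The question asks for worst first, so the sequence is read in increasing leaving-group ability.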